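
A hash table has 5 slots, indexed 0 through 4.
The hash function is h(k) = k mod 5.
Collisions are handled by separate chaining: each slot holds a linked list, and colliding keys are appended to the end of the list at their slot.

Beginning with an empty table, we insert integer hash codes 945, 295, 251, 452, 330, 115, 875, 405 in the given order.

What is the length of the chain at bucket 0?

6

Insert 945: h=0, bucket 0 empty -> new chain.
Insert 295: h=0, bucket 0 nonempty -> append to chain.
Insert 251: h=1, bucket 1 empty -> new chain.
Insert 452: h=2, bucket 2 empty -> new chain.
Insert 330: h=0, bucket 0 nonempty -> append to chain.
Insert 115: h=0, bucket 0 nonempty -> append to chain.
Insert 875: h=0, bucket 0 nonempty -> append to chain.
Insert 405: h=0, bucket 0 nonempty -> append to chain.
Final buckets:
0: 945 -> 295 -> 330 -> 115 -> 875 -> 405
1: 251
2: 452
3: —
4: —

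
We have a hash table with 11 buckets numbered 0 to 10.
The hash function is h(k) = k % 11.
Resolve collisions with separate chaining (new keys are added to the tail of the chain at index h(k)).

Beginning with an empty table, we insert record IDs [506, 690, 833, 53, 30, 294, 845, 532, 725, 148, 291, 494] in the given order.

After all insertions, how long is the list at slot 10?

Insert 506: h=0, bucket 0 empty → new chain.
Insert 690: h=8, bucket 8 empty → new chain.
Insert 833: h=8, bucket 8 nonempty → append to chain.
Insert 53: h=9, bucket 9 empty → new chain.
Insert 30: h=8, bucket 8 nonempty → append to chain.
Insert 294: h=8, bucket 8 nonempty → append to chain.
Insert 845: h=9, bucket 9 nonempty → append to chain.
Insert 532: h=4, bucket 4 empty → new chain.
Insert 725: h=10, bucket 10 empty → new chain.
Insert 148: h=5, bucket 5 empty → new chain.
Insert 291: h=5, bucket 5 nonempty → append to chain.
Insert 494: h=10, bucket 10 nonempty → append to chain.
Final buckets:
0: 506
1: —
2: —
3: —
4: 532
5: 148 -> 291
6: —
7: —
8: 690 -> 833 -> 30 -> 294
9: 53 -> 845
10: 725 -> 494

2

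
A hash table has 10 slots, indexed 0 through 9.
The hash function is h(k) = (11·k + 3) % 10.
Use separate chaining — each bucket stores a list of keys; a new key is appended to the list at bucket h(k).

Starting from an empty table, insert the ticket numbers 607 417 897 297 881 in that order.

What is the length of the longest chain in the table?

4

Insert 607: h=0, bucket 0 empty → new chain.
Insert 417: h=0, bucket 0 nonempty → append to chain.
Insert 897: h=0, bucket 0 nonempty → append to chain.
Insert 297: h=0, bucket 0 nonempty → append to chain.
Insert 881: h=4, bucket 4 empty → new chain.
Final buckets:
0: 607 -> 417 -> 897 -> 297
1: —
2: —
3: —
4: 881
5: —
6: —
7: —
8: —
9: —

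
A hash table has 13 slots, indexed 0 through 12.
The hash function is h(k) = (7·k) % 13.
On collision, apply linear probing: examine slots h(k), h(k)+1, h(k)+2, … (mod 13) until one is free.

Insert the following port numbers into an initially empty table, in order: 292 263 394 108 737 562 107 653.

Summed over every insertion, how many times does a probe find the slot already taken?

9

Insert 292: h=3, slot 3 empty => index 3.
Insert 263: h=8, slot 8 empty => index 8.
Insert 394: h=2, slot 2 empty => index 2.
Insert 108: h=2, slots 2,3 occupied => index 4.
Insert 737: h=11, slot 11 empty => index 11.
Insert 562: h=8, slot 8 occupied => index 9.
Insert 107: h=8, slots 8,9 occupied => index 10.
Insert 653: h=8, slots 8,9,10,11 occupied => index 12.
Table: [—, —, 394, 292, 108, —, —, —, 263, 562, 107, 737, 653]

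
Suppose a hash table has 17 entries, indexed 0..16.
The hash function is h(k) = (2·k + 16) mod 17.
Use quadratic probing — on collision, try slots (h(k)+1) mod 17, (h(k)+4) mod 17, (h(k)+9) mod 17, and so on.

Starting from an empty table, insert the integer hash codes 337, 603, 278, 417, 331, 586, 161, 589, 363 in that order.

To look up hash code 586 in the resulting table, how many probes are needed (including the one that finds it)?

Insert 337: h=10, slot 10 empty → index 10.
Insert 603: h=15, slot 15 empty → index 15.
Insert 278: h=11, slot 11 empty → index 11.
Insert 417: h=0, slot 0 empty → index 0.
Insert 331: h=15, slot 15 occupied → index 16.
Insert 586: h=15, slots 15,16 occupied → index 2.
Insert 161: h=15, slots 15,16,2 occupied → index 7.
Insert 589: h=4, slot 4 empty → index 4.
Insert 363: h=11, slot 11 occupied → index 12.
Table: [417, _, 586, _, 589, _, _, 161, _, _, 337, 278, 363, _, _, 603, 331]
Lookup 586: h=15, probe 15,16,2 → found at 2.

3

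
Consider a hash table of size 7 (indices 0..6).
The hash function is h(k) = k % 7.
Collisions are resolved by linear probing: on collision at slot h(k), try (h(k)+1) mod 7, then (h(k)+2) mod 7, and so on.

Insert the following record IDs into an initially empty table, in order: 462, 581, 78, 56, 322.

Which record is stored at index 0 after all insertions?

462

462 hashes to 0; slot 0 is free → place at 0.
581 hashes to 0; 0 taken → place at 1.
78 hashes to 1; 1 taken → place at 2.
56 hashes to 0; 0,1,2 taken → place at 3.
322 hashes to 0; 0,1,2,3 taken → place at 4.
Table: [462, 581, 78, 56, 322, ∅, ∅]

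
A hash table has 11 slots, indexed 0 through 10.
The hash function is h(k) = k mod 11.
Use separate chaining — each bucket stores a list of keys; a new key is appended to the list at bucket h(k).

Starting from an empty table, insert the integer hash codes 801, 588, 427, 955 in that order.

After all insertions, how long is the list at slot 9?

Insert 801: h=9, bucket 9 empty → new chain.
Insert 588: h=5, bucket 5 empty → new chain.
Insert 427: h=9, bucket 9 nonempty → append to chain.
Insert 955: h=9, bucket 9 nonempty → append to chain.
Final buckets:
0: -
1: -
2: -
3: -
4: -
5: 588
6: -
7: -
8: -
9: 801 -> 427 -> 955
10: -

3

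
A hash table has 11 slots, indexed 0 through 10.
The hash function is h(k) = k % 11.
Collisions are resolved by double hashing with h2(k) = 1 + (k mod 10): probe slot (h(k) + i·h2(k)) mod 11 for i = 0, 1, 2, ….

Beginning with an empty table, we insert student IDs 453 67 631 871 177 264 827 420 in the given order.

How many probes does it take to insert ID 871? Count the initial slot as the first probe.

3

Insert 453: h=2, slot 2 empty → index 2.
Insert 67: h=1, slot 1 empty → index 1.
Insert 631: h=4, slot 4 empty → index 4.
Insert 871: h=2, h2=2, slots 2,4 occupied → index 6.
Insert 177: h=1, h2=8, slot 1 occupied → index 9.
Insert 264: h=0, slot 0 empty → index 0.
Insert 827: h=2, h2=8, slot 2 occupied → index 10.
Insert 420: h=2, h2=1, slot 2 occupied → index 3.
Table: [264, 67, 453, 420, 631, ∅, 871, ∅, ∅, 177, 827]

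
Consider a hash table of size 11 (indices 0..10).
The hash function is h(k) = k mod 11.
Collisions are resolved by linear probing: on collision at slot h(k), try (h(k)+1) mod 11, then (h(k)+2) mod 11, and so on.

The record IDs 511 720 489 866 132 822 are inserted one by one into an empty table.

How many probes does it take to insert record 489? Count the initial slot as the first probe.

511: h=5 -> slot 5
720: h=5, probe 5,6 -> slot 6
489: h=5, probe 5,6,7 -> slot 7
866: h=8 -> slot 8
132: h=0 -> slot 0
822: h=8, probe 8,9 -> slot 9
Table: [132, —, —, —, —, 511, 720, 489, 866, 822, —]

3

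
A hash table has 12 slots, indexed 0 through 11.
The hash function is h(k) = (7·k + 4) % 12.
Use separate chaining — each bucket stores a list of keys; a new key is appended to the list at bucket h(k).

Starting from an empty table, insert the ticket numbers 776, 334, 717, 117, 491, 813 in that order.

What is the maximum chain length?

3

Insert 776: h=0, bucket 0 empty -> new chain.
Insert 334: h=2, bucket 2 empty -> new chain.
Insert 717: h=7, bucket 7 empty -> new chain.
Insert 117: h=7, bucket 7 nonempty -> append to chain.
Insert 491: h=9, bucket 9 empty -> new chain.
Insert 813: h=7, bucket 7 nonempty -> append to chain.
Final buckets:
0: 776
1: _
2: 334
3: _
4: _
5: _
6: _
7: 717 -> 117 -> 813
8: _
9: 491
10: _
11: _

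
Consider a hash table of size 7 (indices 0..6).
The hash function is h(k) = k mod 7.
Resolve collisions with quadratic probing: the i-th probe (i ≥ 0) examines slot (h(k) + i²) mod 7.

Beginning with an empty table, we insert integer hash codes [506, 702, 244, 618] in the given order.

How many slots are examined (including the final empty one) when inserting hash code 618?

4

Insert 506: h=2, slot 2 empty → index 2.
Insert 702: h=2, slot 2 occupied → index 3.
Insert 244: h=6, slot 6 empty → index 6.
Insert 618: h=2, slots 2,3,6 occupied → index 4.
Table: [_, _, 506, 702, 618, _, 244]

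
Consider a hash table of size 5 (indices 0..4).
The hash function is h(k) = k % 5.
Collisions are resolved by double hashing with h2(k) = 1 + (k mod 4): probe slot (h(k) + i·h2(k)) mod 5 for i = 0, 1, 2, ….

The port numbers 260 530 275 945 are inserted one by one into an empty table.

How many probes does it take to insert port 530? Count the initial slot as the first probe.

Insert 260: h=0, slot 0 empty → index 0.
Insert 530: h=0, h2=3, slot 0 occupied → index 3.
Insert 275: h=0, h2=4, slot 0 occupied → index 4.
Insert 945: h=0, h2=2, slot 0 occupied → index 2.
Table: [260, ., 945, 530, 275]

2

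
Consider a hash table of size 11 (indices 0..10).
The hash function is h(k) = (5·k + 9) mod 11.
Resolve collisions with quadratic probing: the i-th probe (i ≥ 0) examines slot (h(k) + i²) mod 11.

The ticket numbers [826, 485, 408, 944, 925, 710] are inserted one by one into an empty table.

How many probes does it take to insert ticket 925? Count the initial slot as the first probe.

826 hashes to 3; slot 3 is free => place at 3.
485 hashes to 3; 3 taken => place at 4.
408 hashes to 3; 3,4 taken => place at 7.
944 hashes to 10; slot 10 is free => place at 10.
925 hashes to 3; 3,4,7 taken => place at 1.
710 hashes to 6; slot 6 is free => place at 6.
Table: [., 925, ., 826, 485, ., 710, 408, ., ., 944]

4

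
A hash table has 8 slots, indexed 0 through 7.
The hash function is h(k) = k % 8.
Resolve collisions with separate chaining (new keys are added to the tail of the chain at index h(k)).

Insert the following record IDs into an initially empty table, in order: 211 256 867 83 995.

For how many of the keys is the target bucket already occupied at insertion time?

3

Insert 211: h=3, bucket 3 empty → new chain.
Insert 256: h=0, bucket 0 empty → new chain.
Insert 867: h=3, bucket 3 nonempty → append to chain.
Insert 83: h=3, bucket 3 nonempty → append to chain.
Insert 995: h=3, bucket 3 nonempty → append to chain.
Final buckets:
0: 256
1: —
2: —
3: 211 -> 867 -> 83 -> 995
4: —
5: —
6: —
7: —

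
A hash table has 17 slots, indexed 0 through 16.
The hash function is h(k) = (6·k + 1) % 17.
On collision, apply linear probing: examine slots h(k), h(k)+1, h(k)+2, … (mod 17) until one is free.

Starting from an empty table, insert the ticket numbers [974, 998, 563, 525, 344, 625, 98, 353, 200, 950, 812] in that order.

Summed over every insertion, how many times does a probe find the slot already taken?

974 hashes to 14; slot 14 is free => place at 14.
998 hashes to 5; slot 5 is free => place at 5.
563 hashes to 13; slot 13 is free => place at 13.
525 hashes to 6; slot 6 is free => place at 6.
344 hashes to 8; slot 8 is free => place at 8.
625 hashes to 11; slot 11 is free => place at 11.
98 hashes to 11; 11 taken => place at 12.
353 hashes to 11; 11,12,13,14 taken => place at 15.
200 hashes to 11; 11,12,13,14,15 taken => place at 16.
950 hashes to 6; 6 taken => place at 7.
812 hashes to 11; 11,12,13,14,15,16 taken => place at 0.
Table: [812, —, —, —, —, 998, 525, 950, 344, —, —, 625, 98, 563, 974, 353, 200]

17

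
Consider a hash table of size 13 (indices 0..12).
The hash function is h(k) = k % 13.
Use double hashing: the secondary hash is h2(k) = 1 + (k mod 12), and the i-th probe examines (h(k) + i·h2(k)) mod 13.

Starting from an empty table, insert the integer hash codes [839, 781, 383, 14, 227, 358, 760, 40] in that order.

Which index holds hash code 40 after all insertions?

Insert 839: h=7, slot 7 empty => index 7.
Insert 781: h=1, slot 1 empty => index 1.
Insert 383: h=6, slot 6 empty => index 6.
Insert 14: h=1, h2=3, slot 1 occupied => index 4.
Insert 227: h=6, h2=12, slot 6 occupied => index 5.
Insert 358: h=7, h2=11, slots 7,5 occupied => index 3.
Insert 760: h=6, h2=5, slot 6 occupied => index 11.
Insert 40: h=1, h2=5, slots 1,6,11,3 occupied => index 8.
Table: [—, 781, —, 358, 14, 227, 383, 839, 40, —, —, 760, —]

8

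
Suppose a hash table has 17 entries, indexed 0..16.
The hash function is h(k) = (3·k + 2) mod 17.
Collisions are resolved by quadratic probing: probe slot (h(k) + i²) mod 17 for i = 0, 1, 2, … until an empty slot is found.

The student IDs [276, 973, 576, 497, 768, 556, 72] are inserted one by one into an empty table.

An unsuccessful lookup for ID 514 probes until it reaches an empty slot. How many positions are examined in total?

6

Insert 276: h=14, slot 14 empty -> index 14.
Insert 973: h=14, slot 14 occupied -> index 15.
Insert 576: h=13, slot 13 empty -> index 13.
Insert 497: h=14, slots 14,15 occupied -> index 1.
Insert 768: h=11, slot 11 empty -> index 11.
Insert 556: h=4, slot 4 empty -> index 4.
Insert 72: h=14, slots 14,15,1 occupied -> index 6.
Table: [., 497, ., ., 556, ., 72, ., ., ., ., 768, ., 576, 276, 973, .]
Lookup 514: h=14, probe 14,15,1,6,13,5 → slot 5 empty, not found.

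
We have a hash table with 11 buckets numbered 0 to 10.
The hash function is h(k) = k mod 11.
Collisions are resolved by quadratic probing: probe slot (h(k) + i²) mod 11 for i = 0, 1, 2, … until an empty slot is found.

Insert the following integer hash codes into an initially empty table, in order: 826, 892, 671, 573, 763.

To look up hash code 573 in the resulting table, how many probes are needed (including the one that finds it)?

3

826 hashes to 1; slot 1 is free → place at 1.
892 hashes to 1; 1 taken → place at 2.
671 hashes to 0; slot 0 is free → place at 0.
573 hashes to 1; 1,2 taken → place at 5.
763 hashes to 4; slot 4 is free → place at 4.
Table: [671, 826, 892, _, 763, 573, _, _, _, _, _]
Lookup 573: h=1, probe 1,2,5 → found at 5.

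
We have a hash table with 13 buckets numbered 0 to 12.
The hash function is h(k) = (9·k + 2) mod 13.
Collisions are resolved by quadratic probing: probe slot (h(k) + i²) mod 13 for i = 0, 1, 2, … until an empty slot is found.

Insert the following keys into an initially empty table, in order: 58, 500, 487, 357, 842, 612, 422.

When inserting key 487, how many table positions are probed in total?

3

58 hashes to 4; slot 4 is free => place at 4.
500 hashes to 4; 4 taken => place at 5.
487 hashes to 4; 4,5 taken => place at 8.
357 hashes to 4; 4,5,8 taken => place at 0.
842 hashes to 1; slot 1 is free => place at 1.
612 hashes to 11; slot 11 is free => place at 11.
422 hashes to 4; 4,5,8,0 taken => place at 7.
Table: [357, 842, —, —, 58, 500, —, 422, 487, —, —, 612, —]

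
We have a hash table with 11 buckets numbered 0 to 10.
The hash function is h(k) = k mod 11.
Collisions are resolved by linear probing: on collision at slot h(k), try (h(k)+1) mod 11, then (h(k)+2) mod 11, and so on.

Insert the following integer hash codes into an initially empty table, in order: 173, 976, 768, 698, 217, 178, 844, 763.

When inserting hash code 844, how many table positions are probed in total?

173 hashes to 8; slot 8 is free → place at 8.
976 hashes to 8; 8 taken → place at 9.
768 hashes to 9; 9 taken → place at 10.
698 hashes to 5; slot 5 is free → place at 5.
217 hashes to 8; 8,9,10 taken → place at 0.
178 hashes to 2; slot 2 is free → place at 2.
844 hashes to 8; 8,9,10,0 taken → place at 1.
763 hashes to 4; slot 4 is free → place at 4.
Table: [217, 844, 178, ., 763, 698, ., ., 173, 976, 768]

5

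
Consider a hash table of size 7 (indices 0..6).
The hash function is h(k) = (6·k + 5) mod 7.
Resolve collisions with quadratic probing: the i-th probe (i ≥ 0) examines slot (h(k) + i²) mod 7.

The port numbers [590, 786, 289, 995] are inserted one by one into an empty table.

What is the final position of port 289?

590 hashes to 3; slot 3 is free -> place at 3.
786 hashes to 3; 3 taken -> place at 4.
289 hashes to 3; 3,4 taken -> place at 0.
995 hashes to 4; 4 taken -> place at 5.
Table: [289, -, -, 590, 786, 995, -]

0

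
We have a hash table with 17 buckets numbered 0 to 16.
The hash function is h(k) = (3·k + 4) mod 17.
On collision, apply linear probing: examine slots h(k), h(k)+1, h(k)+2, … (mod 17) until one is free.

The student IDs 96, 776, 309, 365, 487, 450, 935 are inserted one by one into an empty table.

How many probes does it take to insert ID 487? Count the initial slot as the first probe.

96: h=3 → slot 3
776: h=3, probe 3,4 → slot 4
309: h=13 → slot 13
365: h=11 → slot 11
487: h=3, probe 3,4,5 → slot 5
450: h=11, probe 11,12 → slot 12
935: h=4, probe 4,5,6 → slot 6
Table: [., ., ., 96, 776, 487, 935, ., ., ., ., 365, 450, 309, ., ., .]

3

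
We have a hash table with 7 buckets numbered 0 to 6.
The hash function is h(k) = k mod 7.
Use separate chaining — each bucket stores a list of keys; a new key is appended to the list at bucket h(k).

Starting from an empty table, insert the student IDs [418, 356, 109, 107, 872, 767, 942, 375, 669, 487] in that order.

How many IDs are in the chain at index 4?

Insert 418: h=5, bucket 5 empty → new chain.
Insert 356: h=6, bucket 6 empty → new chain.
Insert 109: h=4, bucket 4 empty → new chain.
Insert 107: h=2, bucket 2 empty → new chain.
Insert 872: h=4, bucket 4 nonempty → append to chain.
Insert 767: h=4, bucket 4 nonempty → append to chain.
Insert 942: h=4, bucket 4 nonempty → append to chain.
Insert 375: h=4, bucket 4 nonempty → append to chain.
Insert 669: h=4, bucket 4 nonempty → append to chain.
Insert 487: h=4, bucket 4 nonempty → append to chain.
Final buckets:
0: -
1: -
2: 107
3: -
4: 109 -> 872 -> 767 -> 942 -> 375 -> 669 -> 487
5: 418
6: 356

7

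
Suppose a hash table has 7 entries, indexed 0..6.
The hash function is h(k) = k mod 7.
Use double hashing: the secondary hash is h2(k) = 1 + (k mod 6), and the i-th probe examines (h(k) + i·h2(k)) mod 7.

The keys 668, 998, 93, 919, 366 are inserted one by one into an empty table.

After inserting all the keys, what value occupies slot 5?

668 hashes to 3; slot 3 is free -> place at 3.
998 hashes to 4; slot 4 is free -> place at 4.
93 hashes to 2; slot 2 is free -> place at 2.
919 hashes to 2, h2=2; 2,4 taken -> place at 6.
366 hashes to 2, h2=1; 2,3,4 taken -> place at 5.
Table: [—, —, 93, 668, 998, 366, 919]

366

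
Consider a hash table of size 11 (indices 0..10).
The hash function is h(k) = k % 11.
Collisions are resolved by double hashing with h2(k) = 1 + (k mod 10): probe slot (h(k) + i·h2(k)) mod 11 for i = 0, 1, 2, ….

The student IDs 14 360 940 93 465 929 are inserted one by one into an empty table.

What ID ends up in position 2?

14 hashes to 3; slot 3 is free => place at 3.
360 hashes to 8; slot 8 is free => place at 8.
940 hashes to 5; slot 5 is free => place at 5.
93 hashes to 5, h2=4; 5 taken => place at 9.
465 hashes to 3, h2=6; 3,9 taken => place at 4.
929 hashes to 5, h2=10; 5,4,3 taken => place at 2.
Table: [∅, ∅, 929, 14, 465, 940, ∅, ∅, 360, 93, ∅]

929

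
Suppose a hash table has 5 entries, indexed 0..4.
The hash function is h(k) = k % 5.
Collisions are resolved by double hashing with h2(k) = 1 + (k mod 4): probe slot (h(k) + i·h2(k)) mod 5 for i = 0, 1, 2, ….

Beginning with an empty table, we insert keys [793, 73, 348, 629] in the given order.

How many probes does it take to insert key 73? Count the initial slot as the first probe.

Insert 793: h=3, slot 3 empty → index 3.
Insert 73: h=3, h2=2, slot 3 occupied → index 0.
Insert 348: h=3, h2=1, slot 3 occupied → index 4.
Insert 629: h=4, h2=2, slot 4 occupied → index 1.
Table: [73, 629, _, 793, 348]

2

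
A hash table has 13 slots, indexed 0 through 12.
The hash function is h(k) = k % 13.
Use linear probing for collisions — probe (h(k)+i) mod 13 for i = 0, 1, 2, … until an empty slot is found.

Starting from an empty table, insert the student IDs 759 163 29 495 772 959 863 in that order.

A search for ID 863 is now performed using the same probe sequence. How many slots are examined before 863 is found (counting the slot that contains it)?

759: h=5 → slot 5
163: h=7 → slot 7
29: h=3 → slot 3
495: h=1 → slot 1
772: h=5, probe 5,6 → slot 6
959: h=10 → slot 10
863: h=5, probe 5,6,7,8 → slot 8
Table: [—, 495, —, 29, —, 759, 772, 163, 863, —, 959, —, —]
Lookup 863: h=5, probe 5,6,7,8 → found at 8.

4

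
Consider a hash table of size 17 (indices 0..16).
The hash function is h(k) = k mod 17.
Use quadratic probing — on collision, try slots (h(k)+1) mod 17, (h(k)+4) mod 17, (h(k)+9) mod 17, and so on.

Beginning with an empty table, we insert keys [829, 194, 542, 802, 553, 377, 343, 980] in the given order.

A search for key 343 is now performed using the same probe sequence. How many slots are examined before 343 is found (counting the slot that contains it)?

829 hashes to 13; slot 13 is free → place at 13.
194 hashes to 7; slot 7 is free → place at 7.
542 hashes to 15; slot 15 is free → place at 15.
802 hashes to 3; slot 3 is free → place at 3.
553 hashes to 9; slot 9 is free → place at 9.
377 hashes to 3; 3 taken → place at 4.
343 hashes to 3; 3,4,7 taken → place at 12.
980 hashes to 11; slot 11 is free → place at 11.
Table: [∅, ∅, ∅, 802, 377, ∅, ∅, 194, ∅, 553, ∅, 980, 343, 829, ∅, 542, ∅]
Lookup 343: h=3, probe 3,4,7,12 → found at 12.

4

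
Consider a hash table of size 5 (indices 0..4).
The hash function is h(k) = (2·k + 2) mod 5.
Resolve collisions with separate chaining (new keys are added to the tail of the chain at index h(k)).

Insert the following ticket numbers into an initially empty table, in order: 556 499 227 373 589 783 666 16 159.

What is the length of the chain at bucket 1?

1

556 → bucket 4
499 → bucket 0
227 → bucket 1
373 → bucket 3
589 → bucket 0 (collision)
783 → bucket 3 (collision)
666 → bucket 4 (collision)
16 → bucket 4 (collision)
159 → bucket 0 (collision)
Final buckets:
0: 499 -> 589 -> 159
1: 227
2: .
3: 373 -> 783
4: 556 -> 666 -> 16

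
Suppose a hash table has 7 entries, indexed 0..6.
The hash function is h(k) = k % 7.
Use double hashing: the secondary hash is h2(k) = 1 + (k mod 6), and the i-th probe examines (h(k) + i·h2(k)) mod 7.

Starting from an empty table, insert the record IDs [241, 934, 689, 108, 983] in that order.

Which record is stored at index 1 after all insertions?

241 hashes to 3; slot 3 is free => place at 3.
934 hashes to 3, h2=5; 3 taken => place at 1.
689 hashes to 3, h2=6; 3 taken => place at 2.
108 hashes to 3, h2=1; 3 taken => place at 4.
983 hashes to 3, h2=6; 3,2,1 taken => place at 0.
Table: [983, 934, 689, 241, 108, -, -]

934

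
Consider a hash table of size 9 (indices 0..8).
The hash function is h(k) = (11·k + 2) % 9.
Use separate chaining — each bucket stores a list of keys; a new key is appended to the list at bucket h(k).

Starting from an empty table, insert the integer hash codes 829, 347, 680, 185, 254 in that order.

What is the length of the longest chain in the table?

3

829 → bucket 4
347 → bucket 3
680 → bucket 3 (collision)
185 → bucket 3 (collision)
254 → bucket 6
Final buckets:
0: .
1: .
2: .
3: 347 -> 680 -> 185
4: 829
5: .
6: 254
7: .
8: .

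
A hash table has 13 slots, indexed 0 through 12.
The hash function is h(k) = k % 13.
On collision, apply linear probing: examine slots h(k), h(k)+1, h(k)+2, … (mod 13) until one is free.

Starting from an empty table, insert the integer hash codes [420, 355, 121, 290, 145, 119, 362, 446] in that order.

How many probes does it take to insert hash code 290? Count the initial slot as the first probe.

4

420: h=4 => slot 4
355: h=4, probe 4,5 => slot 5
121: h=4, probe 4,5,6 => slot 6
290: h=4, probe 4,5,6,7 => slot 7
145: h=2 => slot 2
119: h=2, probe 2,3 => slot 3
362: h=11 => slot 11
446: h=4, probe 4,5,6,7,8 => slot 8
Table: [—, —, 145, 119, 420, 355, 121, 290, 446, —, —, 362, —]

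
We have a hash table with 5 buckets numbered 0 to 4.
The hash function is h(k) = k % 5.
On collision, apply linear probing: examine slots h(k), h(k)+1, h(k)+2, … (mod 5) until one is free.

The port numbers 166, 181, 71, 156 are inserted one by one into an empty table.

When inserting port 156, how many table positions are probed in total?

166 hashes to 1; slot 1 is free → place at 1.
181 hashes to 1; 1 taken → place at 2.
71 hashes to 1; 1,2 taken → place at 3.
156 hashes to 1; 1,2,3 taken → place at 4.
Table: [∅, 166, 181, 71, 156]

4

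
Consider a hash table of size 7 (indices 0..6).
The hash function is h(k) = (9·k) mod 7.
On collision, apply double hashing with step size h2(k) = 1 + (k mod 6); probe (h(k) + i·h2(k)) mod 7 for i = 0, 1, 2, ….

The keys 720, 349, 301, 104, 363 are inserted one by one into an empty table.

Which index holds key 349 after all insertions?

0

720: h=5 → slot 5
349: h=5, h2=2, probe 5,0 → slot 0
301: h=0, h2=2, probe 0,2 → slot 2
104: h=5, h2=3, probe 5,1 → slot 1
363: h=5, h2=4, probe 5,2,6 → slot 6
Table: [349, 104, 301, -, -, 720, 363]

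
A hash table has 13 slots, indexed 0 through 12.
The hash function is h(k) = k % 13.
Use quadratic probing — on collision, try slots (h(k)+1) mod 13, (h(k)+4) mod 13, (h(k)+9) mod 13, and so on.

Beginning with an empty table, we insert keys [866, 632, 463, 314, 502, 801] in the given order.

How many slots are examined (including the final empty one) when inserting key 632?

2

866 hashes to 8; slot 8 is free → place at 8.
632 hashes to 8; 8 taken → place at 9.
463 hashes to 8; 8,9 taken → place at 12.
314 hashes to 2; slot 2 is free → place at 2.
502 hashes to 8; 8,9,12 taken → place at 4.
801 hashes to 8; 8,9,12,4 taken → place at 11.
Table: [∅, ∅, 314, ∅, 502, ∅, ∅, ∅, 866, 632, ∅, 801, 463]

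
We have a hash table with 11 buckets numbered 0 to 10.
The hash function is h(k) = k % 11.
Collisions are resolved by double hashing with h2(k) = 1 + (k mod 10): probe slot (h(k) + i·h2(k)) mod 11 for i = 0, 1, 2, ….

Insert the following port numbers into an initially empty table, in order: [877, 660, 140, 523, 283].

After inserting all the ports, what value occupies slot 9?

140

877 hashes to 8; slot 8 is free -> place at 8.
660 hashes to 0; slot 0 is free -> place at 0.
140 hashes to 8, h2=1; 8 taken -> place at 9.
523 hashes to 6; slot 6 is free -> place at 6.
283 hashes to 8, h2=4; 8 taken -> place at 1.
Table: [660, 283, -, -, -, -, 523, -, 877, 140, -]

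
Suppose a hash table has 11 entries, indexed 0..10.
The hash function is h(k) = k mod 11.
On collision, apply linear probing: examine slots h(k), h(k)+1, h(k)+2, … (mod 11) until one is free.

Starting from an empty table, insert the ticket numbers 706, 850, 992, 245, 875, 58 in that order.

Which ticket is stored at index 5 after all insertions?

245

706 hashes to 2; slot 2 is free => place at 2.
850 hashes to 3; slot 3 is free => place at 3.
992 hashes to 2; 2,3 taken => place at 4.
245 hashes to 3; 3,4 taken => place at 5.
875 hashes to 6; slot 6 is free => place at 6.
58 hashes to 3; 3,4,5,6 taken => place at 7.
Table: [-, -, 706, 850, 992, 245, 875, 58, -, -, -]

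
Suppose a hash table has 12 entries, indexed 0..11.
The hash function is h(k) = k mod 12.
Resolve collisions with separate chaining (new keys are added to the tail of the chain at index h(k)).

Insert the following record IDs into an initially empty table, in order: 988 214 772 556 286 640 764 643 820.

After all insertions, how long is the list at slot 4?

5

988 → bucket 4
214 → bucket 10
772 → bucket 4 (collision)
556 → bucket 4 (collision)
286 → bucket 10 (collision)
640 → bucket 4 (collision)
764 → bucket 8
643 → bucket 7
820 → bucket 4 (collision)
Final buckets:
0: -
1: -
2: -
3: -
4: 988 -> 772 -> 556 -> 640 -> 820
5: -
6: -
7: 643
8: 764
9: -
10: 214 -> 286
11: -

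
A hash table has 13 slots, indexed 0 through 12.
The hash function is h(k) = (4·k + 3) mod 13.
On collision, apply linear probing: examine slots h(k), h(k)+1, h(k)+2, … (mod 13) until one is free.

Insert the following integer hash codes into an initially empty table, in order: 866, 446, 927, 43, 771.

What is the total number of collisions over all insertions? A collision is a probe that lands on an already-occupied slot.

866: h=9 => slot 9
446: h=6 => slot 6
927: h=6, probe 6,7 => slot 7
43: h=6, probe 6,7,8 => slot 8
771: h=6, probe 6,7,8,9,10 => slot 10
Table: [_, _, _, _, _, _, 446, 927, 43, 866, 771, _, _]

7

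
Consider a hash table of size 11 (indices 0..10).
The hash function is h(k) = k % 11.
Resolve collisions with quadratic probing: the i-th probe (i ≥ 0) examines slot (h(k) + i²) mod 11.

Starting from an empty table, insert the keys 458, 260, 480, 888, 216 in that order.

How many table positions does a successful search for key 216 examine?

4

458 hashes to 7; slot 7 is free → place at 7.
260 hashes to 7; 7 taken → place at 8.
480 hashes to 7; 7,8 taken → place at 0.
888 hashes to 8; 8 taken → place at 9.
216 hashes to 7; 7,8,0 taken → place at 5.
Table: [480, —, —, —, —, 216, —, 458, 260, 888, —]
Lookup 216: h=7, probe 7,8,0,5 → found at 5.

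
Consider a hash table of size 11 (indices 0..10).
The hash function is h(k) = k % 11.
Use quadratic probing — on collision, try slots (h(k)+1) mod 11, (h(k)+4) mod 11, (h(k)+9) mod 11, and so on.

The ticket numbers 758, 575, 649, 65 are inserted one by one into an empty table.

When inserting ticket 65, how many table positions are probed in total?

Insert 758: h=10, slot 10 empty -> index 10.
Insert 575: h=3, slot 3 empty -> index 3.
Insert 649: h=0, slot 0 empty -> index 0.
Insert 65: h=10, slots 10,0,3 occupied -> index 8.
Table: [649, ∅, ∅, 575, ∅, ∅, ∅, ∅, 65, ∅, 758]

4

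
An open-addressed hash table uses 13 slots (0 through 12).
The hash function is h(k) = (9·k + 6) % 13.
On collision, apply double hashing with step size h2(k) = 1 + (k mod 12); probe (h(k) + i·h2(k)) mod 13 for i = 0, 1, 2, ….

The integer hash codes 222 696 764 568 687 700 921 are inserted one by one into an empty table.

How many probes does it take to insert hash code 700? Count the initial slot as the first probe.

Insert 222: h=2, slot 2 empty => index 2.
Insert 696: h=4, slot 4 empty => index 4.
Insert 764: h=5, slot 5 empty => index 5.
Insert 568: h=9, slot 9 empty => index 9.
Insert 687: h=1, slot 1 empty => index 1.
Insert 700: h=1, h2=5, slot 1 occupied => index 6.
Insert 921: h=1, h2=10, slot 1 occupied => index 11.
Table: [∅, 687, 222, ∅, 696, 764, 700, ∅, ∅, 568, ∅, 921, ∅]

2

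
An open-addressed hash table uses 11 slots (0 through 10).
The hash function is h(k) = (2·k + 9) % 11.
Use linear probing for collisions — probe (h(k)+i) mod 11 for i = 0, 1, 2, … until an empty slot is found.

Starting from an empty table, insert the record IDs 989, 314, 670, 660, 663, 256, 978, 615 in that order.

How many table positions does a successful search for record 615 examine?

6

989 hashes to 7; slot 7 is free → place at 7.
314 hashes to 10; slot 10 is free → place at 10.
670 hashes to 7; 7 taken → place at 8.
660 hashes to 9; slot 9 is free → place at 9.
663 hashes to 4; slot 4 is free → place at 4.
256 hashes to 4; 4 taken → place at 5.
978 hashes to 7; 7,8,9,10 taken → place at 0.
615 hashes to 7; 7,8,9,10,0 taken → place at 1.
Table: [978, 615, _, _, 663, 256, _, 989, 670, 660, 314]
Lookup 615: h=7, probe 7,8,9,10,0,1 → found at 1.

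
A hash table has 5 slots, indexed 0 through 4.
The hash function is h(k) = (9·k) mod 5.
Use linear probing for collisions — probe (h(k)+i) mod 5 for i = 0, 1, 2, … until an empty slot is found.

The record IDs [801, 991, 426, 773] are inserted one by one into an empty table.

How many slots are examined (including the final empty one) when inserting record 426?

801 hashes to 4; slot 4 is free -> place at 4.
991 hashes to 4; 4 taken -> place at 0.
426 hashes to 4; 4,0 taken -> place at 1.
773 hashes to 2; slot 2 is free -> place at 2.
Table: [991, 426, 773, _, 801]

3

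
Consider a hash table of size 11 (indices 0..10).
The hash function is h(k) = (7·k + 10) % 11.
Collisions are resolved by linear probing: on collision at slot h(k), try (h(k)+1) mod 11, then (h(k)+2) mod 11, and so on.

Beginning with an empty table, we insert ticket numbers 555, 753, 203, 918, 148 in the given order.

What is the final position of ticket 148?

5

Insert 555: h=1, slot 1 empty → index 1.
Insert 753: h=1, slot 1 occupied → index 2.
Insert 203: h=1, slots 1,2 occupied → index 3.
Insert 918: h=1, slots 1,2,3 occupied → index 4.
Insert 148: h=1, slots 1,2,3,4 occupied → index 5.
Table: [—, 555, 753, 203, 918, 148, —, —, —, —, —]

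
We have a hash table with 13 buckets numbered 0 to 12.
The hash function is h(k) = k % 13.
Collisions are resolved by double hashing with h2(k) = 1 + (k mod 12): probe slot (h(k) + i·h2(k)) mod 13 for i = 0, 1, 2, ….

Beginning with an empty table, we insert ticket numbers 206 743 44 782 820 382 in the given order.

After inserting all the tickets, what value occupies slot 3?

382

Insert 206: h=11, slot 11 empty -> index 11.
Insert 743: h=2, slot 2 empty -> index 2.
Insert 44: h=5, slot 5 empty -> index 5.
Insert 782: h=2, h2=3, slots 2,5 occupied -> index 8.
Insert 820: h=1, slot 1 empty -> index 1.
Insert 382: h=5, h2=11, slot 5 occupied -> index 3.
Table: [∅, 820, 743, 382, ∅, 44, ∅, ∅, 782, ∅, ∅, 206, ∅]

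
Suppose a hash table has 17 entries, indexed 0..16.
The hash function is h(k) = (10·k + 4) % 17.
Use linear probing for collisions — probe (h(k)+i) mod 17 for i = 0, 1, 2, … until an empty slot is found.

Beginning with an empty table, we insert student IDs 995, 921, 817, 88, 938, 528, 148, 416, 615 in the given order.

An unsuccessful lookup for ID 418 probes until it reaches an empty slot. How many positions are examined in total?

3

995: h=9 → slot 9
921: h=0 → slot 0
817: h=14 → slot 14
88: h=0, probe 0,1 → slot 1
938: h=0, probe 0,1,2 → slot 2
528: h=14, probe 14,15 → slot 15
148: h=5 → slot 5
416: h=16 → slot 16
615: h=0, probe 0,1,2,3 → slot 3
Table: [921, 88, 938, 615, -, 148, -, -, -, 995, -, -, -, -, 817, 528, 416]
Lookup 418: h=2, probe 2,3,4 → slot 4 empty, not found.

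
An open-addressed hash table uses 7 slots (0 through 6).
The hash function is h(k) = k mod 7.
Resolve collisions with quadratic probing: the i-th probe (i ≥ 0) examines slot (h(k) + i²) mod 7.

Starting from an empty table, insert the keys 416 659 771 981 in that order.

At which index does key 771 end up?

2

416: h=3 -> slot 3
659: h=1 -> slot 1
771: h=1, probe 1,2 -> slot 2
981: h=1, probe 1,2,5 -> slot 5
Table: [., 659, 771, 416, ., 981, .]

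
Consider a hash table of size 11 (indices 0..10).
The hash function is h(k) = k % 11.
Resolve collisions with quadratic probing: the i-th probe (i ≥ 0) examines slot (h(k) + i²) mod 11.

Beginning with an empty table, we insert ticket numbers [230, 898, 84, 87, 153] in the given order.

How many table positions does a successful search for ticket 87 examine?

2

Insert 230: h=10, slot 10 empty → index 10.
Insert 898: h=7, slot 7 empty → index 7.
Insert 84: h=7, slot 7 occupied → index 8.
Insert 87: h=10, slot 10 occupied → index 0.
Insert 153: h=10, slots 10,0 occupied → index 3.
Table: [87, ∅, ∅, 153, ∅, ∅, ∅, 898, 84, ∅, 230]
Lookup 87: h=10, probe 10,0 → found at 0.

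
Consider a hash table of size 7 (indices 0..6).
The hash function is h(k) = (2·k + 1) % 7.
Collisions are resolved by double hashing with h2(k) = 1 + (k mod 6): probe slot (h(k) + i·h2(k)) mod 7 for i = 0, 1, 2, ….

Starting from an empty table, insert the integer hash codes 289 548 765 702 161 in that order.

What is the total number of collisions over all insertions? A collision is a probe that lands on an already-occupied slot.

289 hashes to 5; slot 5 is free → place at 5.
548 hashes to 5, h2=3; 5 taken → place at 1.
765 hashes to 5, h2=4; 5 taken → place at 2.
702 hashes to 5, h2=1; 5 taken → place at 6.
161 hashes to 1, h2=6; 1 taken → place at 0.
Table: [161, 548, 765, _, _, 289, 702]

4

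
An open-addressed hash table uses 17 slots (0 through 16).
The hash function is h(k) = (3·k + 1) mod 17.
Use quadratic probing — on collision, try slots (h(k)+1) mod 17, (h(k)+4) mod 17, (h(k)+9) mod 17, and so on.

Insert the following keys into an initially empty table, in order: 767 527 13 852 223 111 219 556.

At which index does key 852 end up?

767: h=7 => slot 7
527: h=1 => slot 1
13: h=6 => slot 6
852: h=7, probe 7,8 => slot 8
223: h=7, probe 7,8,11 => slot 11
111: h=11, probe 11,12 => slot 12
219: h=12, probe 12,13 => slot 13
556: h=3 => slot 3
Table: [-, 527, -, 556, -, -, 13, 767, 852, -, -, 223, 111, 219, -, -, -]

8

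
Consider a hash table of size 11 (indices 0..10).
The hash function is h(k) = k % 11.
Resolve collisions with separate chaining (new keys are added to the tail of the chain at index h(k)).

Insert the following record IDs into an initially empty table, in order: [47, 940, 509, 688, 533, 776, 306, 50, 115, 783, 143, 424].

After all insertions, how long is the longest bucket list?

4

Insert 47: h=3, bucket 3 empty → new chain.
Insert 940: h=5, bucket 5 empty → new chain.
Insert 509: h=3, bucket 3 nonempty → append to chain.
Insert 688: h=6, bucket 6 empty → new chain.
Insert 533: h=5, bucket 5 nonempty → append to chain.
Insert 776: h=6, bucket 6 nonempty → append to chain.
Insert 306: h=9, bucket 9 empty → new chain.
Insert 50: h=6, bucket 6 nonempty → append to chain.
Insert 115: h=5, bucket 5 nonempty → append to chain.
Insert 783: h=2, bucket 2 empty → new chain.
Insert 143: h=0, bucket 0 empty → new chain.
Insert 424: h=6, bucket 6 nonempty → append to chain.
Final buckets:
0: 143
1: —
2: 783
3: 47 -> 509
4: —
5: 940 -> 533 -> 115
6: 688 -> 776 -> 50 -> 424
7: —
8: —
9: 306
10: —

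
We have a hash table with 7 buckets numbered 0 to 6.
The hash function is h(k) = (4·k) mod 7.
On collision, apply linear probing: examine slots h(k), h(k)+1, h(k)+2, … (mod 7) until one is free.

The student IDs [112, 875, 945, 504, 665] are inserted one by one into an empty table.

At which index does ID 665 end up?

4

112: h=0 → slot 0
875: h=0, probe 0,1 → slot 1
945: h=0, probe 0,1,2 → slot 2
504: h=0, probe 0,1,2,3 → slot 3
665: h=0, probe 0,1,2,3,4 → slot 4
Table: [112, 875, 945, 504, 665, -, -]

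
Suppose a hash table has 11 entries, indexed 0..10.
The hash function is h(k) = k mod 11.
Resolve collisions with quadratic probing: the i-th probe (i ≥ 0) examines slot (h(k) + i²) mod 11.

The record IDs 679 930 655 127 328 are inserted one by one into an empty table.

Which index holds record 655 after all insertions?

679: h=8 => slot 8
930: h=6 => slot 6
655: h=6, probe 6,7 => slot 7
127: h=6, probe 6,7,10 => slot 10
328: h=9 => slot 9
Table: [-, -, -, -, -, -, 930, 655, 679, 328, 127]

7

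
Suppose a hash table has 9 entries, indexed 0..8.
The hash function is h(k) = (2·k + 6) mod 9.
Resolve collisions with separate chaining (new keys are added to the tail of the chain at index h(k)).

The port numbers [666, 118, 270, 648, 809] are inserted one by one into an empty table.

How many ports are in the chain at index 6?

3

666 → bucket 6
118 → bucket 8
270 → bucket 6 (collision)
648 → bucket 6 (collision)
809 → bucket 4
Final buckets:
0: .
1: .
2: .
3: .
4: 809
5: .
6: 666 -> 270 -> 648
7: .
8: 118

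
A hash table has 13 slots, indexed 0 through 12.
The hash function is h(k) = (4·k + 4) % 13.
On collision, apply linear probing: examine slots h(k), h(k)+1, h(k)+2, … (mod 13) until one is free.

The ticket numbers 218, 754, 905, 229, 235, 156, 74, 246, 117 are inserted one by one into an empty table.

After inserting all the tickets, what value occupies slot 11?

229

218 hashes to 5; slot 5 is free => place at 5.
754 hashes to 4; slot 4 is free => place at 4.
905 hashes to 10; slot 10 is free => place at 10.
229 hashes to 10; 10 taken => place at 11.
235 hashes to 8; slot 8 is free => place at 8.
156 hashes to 4; 4,5 taken => place at 6.
74 hashes to 1; slot 1 is free => place at 1.
246 hashes to 0; slot 0 is free => place at 0.
117 hashes to 4; 4,5,6 taken => place at 7.
Table: [246, 74, _, _, 754, 218, 156, 117, 235, _, 905, 229, _]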